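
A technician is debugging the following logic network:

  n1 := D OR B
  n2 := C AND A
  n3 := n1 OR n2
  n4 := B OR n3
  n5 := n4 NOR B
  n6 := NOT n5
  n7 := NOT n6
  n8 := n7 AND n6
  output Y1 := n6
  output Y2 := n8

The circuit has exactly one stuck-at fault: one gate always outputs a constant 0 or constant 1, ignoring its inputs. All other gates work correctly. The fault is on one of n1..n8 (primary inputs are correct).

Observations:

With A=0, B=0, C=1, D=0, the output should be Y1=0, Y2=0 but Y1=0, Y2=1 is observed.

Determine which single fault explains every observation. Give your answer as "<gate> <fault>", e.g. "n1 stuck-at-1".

n8 stuck-at-1

Fault-free values for test 1 (A=0, B=0, C=1, D=0): n1=0, n2=0, n3=0, n4=0, n5=1, n6=0, n7=1, n8=0, giving Y1=0, Y2=0. Observed Y1=0, Y2=1.
Test 1: faults giving observed Y1=0, Y2=1 are {n8 stuck-at-1}.
Only n8 stuck-at-1 is consistent with every test.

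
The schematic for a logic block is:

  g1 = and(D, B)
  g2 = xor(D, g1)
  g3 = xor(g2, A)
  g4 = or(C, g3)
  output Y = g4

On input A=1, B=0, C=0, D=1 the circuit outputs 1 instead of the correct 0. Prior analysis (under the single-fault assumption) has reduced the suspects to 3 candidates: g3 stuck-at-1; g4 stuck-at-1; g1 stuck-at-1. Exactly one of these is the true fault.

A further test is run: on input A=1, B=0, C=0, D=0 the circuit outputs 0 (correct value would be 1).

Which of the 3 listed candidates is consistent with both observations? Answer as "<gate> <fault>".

Evaluate each candidate on input A=1, B=0, C=0, D=0:
  g3 stuck-at-1: g1=0, g2=0, g3=1 [stuck-at-1], g4=1 → 1 — eliminated
  g4 stuck-at-1: g1=0, g2=0, g3=1, g4=1 [stuck-at-1] → 1 — eliminated
  g1 stuck-at-1: g1=1 [stuck-at-1], g2=1, g3=0, g4=0 → 0 — matches
Only g1 stuck-at-1 reproduces the observed 0.

g1 stuck-at-1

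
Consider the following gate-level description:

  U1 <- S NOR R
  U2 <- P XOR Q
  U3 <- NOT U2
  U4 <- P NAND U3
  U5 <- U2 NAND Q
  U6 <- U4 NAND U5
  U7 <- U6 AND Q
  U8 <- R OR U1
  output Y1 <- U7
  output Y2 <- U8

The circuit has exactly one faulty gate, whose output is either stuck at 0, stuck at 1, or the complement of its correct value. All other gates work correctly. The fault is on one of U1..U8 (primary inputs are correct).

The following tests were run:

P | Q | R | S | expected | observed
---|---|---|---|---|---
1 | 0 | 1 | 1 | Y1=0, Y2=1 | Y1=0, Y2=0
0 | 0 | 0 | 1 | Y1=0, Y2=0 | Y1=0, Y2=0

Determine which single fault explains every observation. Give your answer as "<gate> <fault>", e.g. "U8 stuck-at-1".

U8 stuck-at-0

Fault-free values for test 1 (P=1, Q=0, R=1, S=1): U1=0, U2=1, U3=0, U4=1, U5=1, U6=0, U7=0, U8=1, giving Y1=0, Y2=1. Observed Y1=0, Y2=0.
Test 1: faults giving observed Y1=0, Y2=0 are {U8 stuck-at-0, U8 inverted output}.
Test 2 (P=0, Q=0, R=0, S=1): fault-free U1=0, U2=0, U3=1, U4=1, U5=1, U6=0, U7=0, U8=0 → Y1=0, Y2=0; observed Y1=0, Y2=0. Eliminates U8 inverted output.
Only U8 stuck-at-0 is consistent with every test.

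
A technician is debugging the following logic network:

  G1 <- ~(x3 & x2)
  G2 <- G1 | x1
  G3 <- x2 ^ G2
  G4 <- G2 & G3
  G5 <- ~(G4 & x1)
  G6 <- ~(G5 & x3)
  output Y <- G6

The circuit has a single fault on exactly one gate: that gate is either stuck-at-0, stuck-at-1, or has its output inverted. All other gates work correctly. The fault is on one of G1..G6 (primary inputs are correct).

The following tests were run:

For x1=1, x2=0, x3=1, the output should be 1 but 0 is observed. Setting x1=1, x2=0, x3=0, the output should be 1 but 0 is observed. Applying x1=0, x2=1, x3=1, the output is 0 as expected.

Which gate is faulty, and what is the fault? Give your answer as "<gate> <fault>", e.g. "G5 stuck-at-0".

Fault-free values for test 1 (x1=1, x2=0, x3=1): G1=1, G2=1, G3=1, G4=1, G5=0, G6=1, giving Y=1. Observed 0.
Test 1: faults giving observed 0 are {G2 stuck-at-0, G2 inverted output, G3 stuck-at-0, G3 inverted output, G4 stuck-at-0, G4 inverted output, G5 stuck-at-1, G5 inverted output, G6 stuck-at-0, G6 inverted output}.
Test 2 (x1=1, x2=0, x3=0): fault-free G1=1, G2=1, G3=1, G4=1, G5=0, G6=1 → 1; observed 0. Eliminates G2 stuck-at-0, G2 inverted output, G3 stuck-at-0, G3 inverted output, G4 stuck-at-0, G4 inverted output, G5 stuck-at-1, G5 inverted output.
Test 3 (x1=0, x2=1, x3=1): fault-free G1=0, G2=0, G3=1, G4=0, G5=1, G6=0 → 0; observed 0. Eliminates G6 inverted output.
Only G6 stuck-at-0 is consistent with every test.

G6 stuck-at-0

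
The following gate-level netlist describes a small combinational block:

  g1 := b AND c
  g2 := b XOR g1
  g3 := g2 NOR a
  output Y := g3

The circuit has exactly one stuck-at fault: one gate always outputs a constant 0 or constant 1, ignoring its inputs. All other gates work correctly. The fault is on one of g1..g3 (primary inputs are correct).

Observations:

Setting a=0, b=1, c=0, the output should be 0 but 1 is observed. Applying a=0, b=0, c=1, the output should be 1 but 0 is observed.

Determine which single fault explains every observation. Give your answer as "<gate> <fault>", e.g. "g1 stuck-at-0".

g1 stuck-at-1

Fault-free values for test 1 (a=0, b=1, c=0): g1=0, g2=1, g3=0, giving Y=0. Observed 1.
Test 1: faults giving observed 1 are {g1 stuck-at-1, g2 stuck-at-0, g3 stuck-at-1}.
Test 2 (a=0, b=0, c=1): fault-free g1=0, g2=0, g3=1 → 1; observed 0. Eliminates g2 stuck-at-0, g3 stuck-at-1.
Only g1 stuck-at-1 is consistent with every test.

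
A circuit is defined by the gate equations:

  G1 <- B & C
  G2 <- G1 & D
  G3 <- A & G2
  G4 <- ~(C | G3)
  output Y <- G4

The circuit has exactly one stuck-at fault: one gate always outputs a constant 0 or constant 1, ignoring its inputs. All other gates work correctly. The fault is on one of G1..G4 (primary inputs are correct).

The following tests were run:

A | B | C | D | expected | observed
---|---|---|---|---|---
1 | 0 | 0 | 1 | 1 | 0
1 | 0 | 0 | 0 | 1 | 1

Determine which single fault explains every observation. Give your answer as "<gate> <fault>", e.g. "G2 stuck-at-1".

Fault-free values for test 1 (A=1, B=0, C=0, D=1): G1=0, G2=0, G3=0, G4=1, giving Y=1. Observed 0.
Test 1: faults giving observed 0 are {G1 stuck-at-1, G2 stuck-at-1, G3 stuck-at-1, G4 stuck-at-0}.
Test 2 (A=1, B=0, C=0, D=0): fault-free G1=0, G2=0, G3=0, G4=1 → 1; observed 1. Eliminates G2 stuck-at-1, G3 stuck-at-1, G4 stuck-at-0.
Only G1 stuck-at-1 is consistent with every test.

G1 stuck-at-1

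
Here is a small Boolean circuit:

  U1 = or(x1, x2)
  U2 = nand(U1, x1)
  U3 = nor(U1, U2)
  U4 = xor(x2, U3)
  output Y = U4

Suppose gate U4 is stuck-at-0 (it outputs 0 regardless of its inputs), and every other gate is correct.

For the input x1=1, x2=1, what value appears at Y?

Propagate with U4 forced: U1=1, U2=0, U3=0, U4=0 [stuck-at-0].
So Y = 0. (Without the fault it would be 1.)

0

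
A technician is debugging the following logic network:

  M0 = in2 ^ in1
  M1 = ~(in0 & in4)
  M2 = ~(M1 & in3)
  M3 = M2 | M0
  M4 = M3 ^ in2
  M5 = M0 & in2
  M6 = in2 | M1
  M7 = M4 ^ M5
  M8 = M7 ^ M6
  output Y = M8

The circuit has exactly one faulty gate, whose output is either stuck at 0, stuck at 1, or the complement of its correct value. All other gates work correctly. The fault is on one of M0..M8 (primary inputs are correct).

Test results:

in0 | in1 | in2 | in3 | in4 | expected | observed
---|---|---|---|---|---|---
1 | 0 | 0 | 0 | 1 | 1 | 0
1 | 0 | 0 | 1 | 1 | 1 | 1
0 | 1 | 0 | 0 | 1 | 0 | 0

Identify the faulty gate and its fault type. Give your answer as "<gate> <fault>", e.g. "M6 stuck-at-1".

Fault-free values for test 1 (in0=1, in1=0, in2=0, in3=0, in4=1): M0=0, M1=0, M2=1, M3=1, M4=1, M5=0, M6=0, M7=1, M8=1, giving Y=1. Observed 0.
Test 1: faults giving observed 0 are {M1 stuck-at-1, M1 inverted output, M2 stuck-at-0, M2 inverted output, M3 stuck-at-0, M3 inverted output, M4 stuck-at-0, M4 inverted output, M5 stuck-at-1, M5 inverted output, M6 stuck-at-1, M6 inverted output, M7 stuck-at-0, M7 inverted output, M8 stuck-at-0, M8 inverted output}.
Test 2 (in0=1, in1=0, in2=0, in3=1, in4=1): fault-free M0=0, M1=0, M2=1, M3=1, M4=1, M5=0, M6=0, M7=1, M8=1 → 1; observed 1. Eliminates M2 stuck-at-0, M2 inverted output, M3 stuck-at-0, M3 inverted output, M4 stuck-at-0, M4 inverted output, M5 stuck-at-1, M5 inverted output, M6 stuck-at-1, M6 inverted output, M7 stuck-at-0, M7 inverted output, M8 stuck-at-0, M8 inverted output.
Test 3 (in0=0, in1=1, in2=0, in3=0, in4=1): fault-free M0=1, M1=1, M2=1, M3=1, M4=1, M5=0, M6=1, M7=1, M8=0 → 0; observed 0. Eliminates M1 inverted output.
Only M1 stuck-at-1 is consistent with every test.

M1 stuck-at-1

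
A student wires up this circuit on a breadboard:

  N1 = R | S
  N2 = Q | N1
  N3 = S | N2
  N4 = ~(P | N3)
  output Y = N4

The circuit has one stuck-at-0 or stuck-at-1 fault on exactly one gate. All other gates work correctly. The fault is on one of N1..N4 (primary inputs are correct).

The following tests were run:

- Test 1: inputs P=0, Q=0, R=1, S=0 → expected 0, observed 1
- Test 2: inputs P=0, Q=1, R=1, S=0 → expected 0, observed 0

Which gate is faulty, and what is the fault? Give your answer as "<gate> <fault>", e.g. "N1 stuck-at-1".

N1 stuck-at-0

Fault-free values for test 1 (P=0, Q=0, R=1, S=0): N1=1, N2=1, N3=1, N4=0, giving Y=0. Observed 1.
Test 1: faults giving observed 1 are {N1 stuck-at-0, N2 stuck-at-0, N3 stuck-at-0, N4 stuck-at-1}.
Test 2 (P=0, Q=1, R=1, S=0): fault-free N1=1, N2=1, N3=1, N4=0 → 0; observed 0. Eliminates N2 stuck-at-0, N3 stuck-at-0, N4 stuck-at-1.
Only N1 stuck-at-0 is consistent with every test.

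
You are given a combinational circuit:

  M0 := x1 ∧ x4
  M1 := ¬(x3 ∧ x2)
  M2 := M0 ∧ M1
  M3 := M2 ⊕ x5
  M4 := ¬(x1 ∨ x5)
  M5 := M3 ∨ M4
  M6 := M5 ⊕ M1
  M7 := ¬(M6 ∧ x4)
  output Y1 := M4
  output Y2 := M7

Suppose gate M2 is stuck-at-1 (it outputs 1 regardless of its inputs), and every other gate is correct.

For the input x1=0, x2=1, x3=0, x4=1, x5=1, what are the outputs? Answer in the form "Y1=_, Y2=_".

Propagate with M2 forced: M0=0, M1=1, M2=1 [stuck-at-1], M3=0, M4=0, M5=0, M6=1, M7=0.
So the outputs are Y1=0, Y2=0. (Without the fault they would be Y1=0, Y2=1.)

Y1=0, Y2=0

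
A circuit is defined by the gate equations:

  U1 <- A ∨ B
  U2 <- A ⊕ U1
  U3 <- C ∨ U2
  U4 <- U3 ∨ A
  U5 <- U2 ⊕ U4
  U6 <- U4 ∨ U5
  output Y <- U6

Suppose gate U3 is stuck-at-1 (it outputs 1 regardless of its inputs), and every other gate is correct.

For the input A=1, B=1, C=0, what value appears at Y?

Propagate with U3 forced: U1=1, U2=0, U3=1 [stuck-at-1], U4=1, U5=1, U6=1.
So Y = 1. (Same as the fault-free value — the fault is masked on this input.)

1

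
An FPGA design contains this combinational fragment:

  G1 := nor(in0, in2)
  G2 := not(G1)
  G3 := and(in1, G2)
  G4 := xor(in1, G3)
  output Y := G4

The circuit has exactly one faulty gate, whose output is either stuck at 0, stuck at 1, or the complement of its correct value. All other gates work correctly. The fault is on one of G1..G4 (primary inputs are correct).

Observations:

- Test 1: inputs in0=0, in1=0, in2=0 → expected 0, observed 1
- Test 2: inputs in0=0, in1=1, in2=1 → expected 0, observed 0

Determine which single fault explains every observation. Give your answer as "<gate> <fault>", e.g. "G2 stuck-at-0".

G3 stuck-at-1

Fault-free values for test 1 (in0=0, in1=0, in2=0): G1=1, G2=0, G3=0, G4=0, giving Y=0. Observed 1.
Test 1: faults giving observed 1 are {G3 stuck-at-1, G3 inverted output, G4 stuck-at-1, G4 inverted output}.
Test 2 (in0=0, in1=1, in2=1): fault-free G1=0, G2=1, G3=1, G4=0 → 0; observed 0. Eliminates G3 inverted output, G4 stuck-at-1, G4 inverted output.
Only G3 stuck-at-1 is consistent with every test.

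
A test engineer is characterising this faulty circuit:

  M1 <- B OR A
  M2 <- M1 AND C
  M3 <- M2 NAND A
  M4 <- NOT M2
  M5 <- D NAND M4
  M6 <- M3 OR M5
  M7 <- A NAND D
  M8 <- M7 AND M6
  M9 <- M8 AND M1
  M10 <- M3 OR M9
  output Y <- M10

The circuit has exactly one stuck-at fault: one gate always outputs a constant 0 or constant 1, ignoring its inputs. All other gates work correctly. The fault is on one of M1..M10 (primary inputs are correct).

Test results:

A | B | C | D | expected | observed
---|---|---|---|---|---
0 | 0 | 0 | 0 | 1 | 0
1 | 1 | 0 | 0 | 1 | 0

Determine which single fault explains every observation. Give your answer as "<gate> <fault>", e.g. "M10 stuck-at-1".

Fault-free values for test 1 (A=0, B=0, C=0, D=0): M1=0, M2=0, M3=1, M4=1, M5=1, M6=1, M7=1, M8=1, M9=0, M10=1, giving Y=1. Observed 0.
Test 1: faults giving observed 0 are {M3 stuck-at-0, M10 stuck-at-0}.
Test 2 (A=1, B=1, C=0, D=0): fault-free M1=1, M2=0, M3=1, M4=1, M5=1, M6=1, M7=1, M8=1, M9=1, M10=1 → 1; observed 0. Eliminates M3 stuck-at-0.
Only M10 stuck-at-0 is consistent with every test.

M10 stuck-at-0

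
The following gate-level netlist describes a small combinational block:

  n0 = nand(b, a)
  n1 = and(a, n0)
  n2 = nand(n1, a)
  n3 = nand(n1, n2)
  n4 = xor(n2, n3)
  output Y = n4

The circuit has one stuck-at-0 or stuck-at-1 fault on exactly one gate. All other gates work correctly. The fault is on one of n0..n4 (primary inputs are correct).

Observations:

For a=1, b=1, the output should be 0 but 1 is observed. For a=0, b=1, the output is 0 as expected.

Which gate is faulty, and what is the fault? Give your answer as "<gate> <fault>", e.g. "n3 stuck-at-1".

Fault-free values for test 1 (a=1, b=1): n0=0, n1=0, n2=1, n3=1, n4=0, giving Y=0. Observed 1.
Test 1: faults giving observed 1 are {n0 stuck-at-1, n1 stuck-at-1, n2 stuck-at-0, n3 stuck-at-0, n4 stuck-at-1}.
Test 2 (a=0, b=1): fault-free n0=1, n1=0, n2=1, n3=1, n4=0 → 0; observed 0. Eliminates n1 stuck-at-1, n2 stuck-at-0, n3 stuck-at-0, n4 stuck-at-1.
Only n0 stuck-at-1 is consistent with every test.

n0 stuck-at-1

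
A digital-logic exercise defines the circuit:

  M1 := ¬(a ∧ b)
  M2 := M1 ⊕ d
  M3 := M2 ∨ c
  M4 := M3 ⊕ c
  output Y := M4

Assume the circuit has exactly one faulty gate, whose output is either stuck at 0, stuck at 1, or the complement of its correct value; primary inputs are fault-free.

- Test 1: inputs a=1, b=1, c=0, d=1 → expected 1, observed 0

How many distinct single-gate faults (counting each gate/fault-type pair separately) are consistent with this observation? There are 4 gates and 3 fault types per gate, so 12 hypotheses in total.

8

Fault-free: M1=0, M2=1, M3=1, M4=1 → 1. Observed 0.
  M1 stuck-at-0: output 1 ✗
  M1 stuck-at-1: output 0 ✓
  M1 inverted output: output 0 ✓
  M2 stuck-at-0: output 0 ✓
  M2 stuck-at-1: output 1 ✗
  M2 inverted output: output 0 ✓
  M3 stuck-at-0: output 0 ✓
  M3 stuck-at-1: output 1 ✗
  M3 inverted output: output 0 ✓
  M4 stuck-at-0: output 0 ✓
  M4 stuck-at-1: output 1 ✗
  M4 inverted output: output 0 ✓
Consistent faults: {M1 stuck-at-1, M1 inverted output, M2 stuck-at-0, M2 inverted output, M3 stuck-at-0, M3 inverted output, M4 stuck-at-0, M4 inverted output} — 8 in all.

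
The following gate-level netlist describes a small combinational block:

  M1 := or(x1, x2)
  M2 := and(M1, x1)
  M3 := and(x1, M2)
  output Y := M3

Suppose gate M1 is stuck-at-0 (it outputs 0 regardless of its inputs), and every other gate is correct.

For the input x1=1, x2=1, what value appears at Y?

0

Propagate with M1 forced: M1=0 [stuck-at-0], M2=0, M3=0.
So Y = 0. (Without the fault it would be 1.)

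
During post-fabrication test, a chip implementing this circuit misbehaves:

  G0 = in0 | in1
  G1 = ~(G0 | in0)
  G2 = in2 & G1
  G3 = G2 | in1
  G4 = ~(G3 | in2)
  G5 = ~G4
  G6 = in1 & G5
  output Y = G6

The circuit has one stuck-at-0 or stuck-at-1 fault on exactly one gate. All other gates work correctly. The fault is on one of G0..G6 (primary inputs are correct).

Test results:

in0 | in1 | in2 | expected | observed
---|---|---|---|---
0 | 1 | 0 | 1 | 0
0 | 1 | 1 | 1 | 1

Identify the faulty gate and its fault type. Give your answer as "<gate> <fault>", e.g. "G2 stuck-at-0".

G3 stuck-at-0

Fault-free values for test 1 (in0=0, in1=1, in2=0): G0=1, G1=0, G2=0, G3=1, G4=0, G5=1, G6=1, giving Y=1. Observed 0.
Test 1: faults giving observed 0 are {G3 stuck-at-0, G4 stuck-at-1, G5 stuck-at-0, G6 stuck-at-0}.
Test 2 (in0=0, in1=1, in2=1): fault-free G0=1, G1=0, G2=0, G3=1, G4=0, G5=1, G6=1 → 1; observed 1. Eliminates G4 stuck-at-1, G5 stuck-at-0, G6 stuck-at-0.
Only G3 stuck-at-0 is consistent with every test.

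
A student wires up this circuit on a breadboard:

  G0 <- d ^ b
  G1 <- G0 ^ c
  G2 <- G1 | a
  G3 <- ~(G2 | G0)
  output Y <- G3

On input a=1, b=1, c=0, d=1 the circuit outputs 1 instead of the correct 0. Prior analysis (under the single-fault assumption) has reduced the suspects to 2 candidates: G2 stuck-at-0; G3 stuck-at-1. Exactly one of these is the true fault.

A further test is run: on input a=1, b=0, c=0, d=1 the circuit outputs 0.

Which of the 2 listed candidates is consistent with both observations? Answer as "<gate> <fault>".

G2 stuck-at-0

Evaluate each candidate on input a=1, b=0, c=0, d=1:
  G2 stuck-at-0: G0=1, G1=1, G2=0 [stuck-at-0], G3=0 → 0 — matches
  G3 stuck-at-1: G0=1, G1=1, G2=1, G3=1 [stuck-at-1] → 1 — eliminated
Only G2 stuck-at-0 reproduces the observed 0.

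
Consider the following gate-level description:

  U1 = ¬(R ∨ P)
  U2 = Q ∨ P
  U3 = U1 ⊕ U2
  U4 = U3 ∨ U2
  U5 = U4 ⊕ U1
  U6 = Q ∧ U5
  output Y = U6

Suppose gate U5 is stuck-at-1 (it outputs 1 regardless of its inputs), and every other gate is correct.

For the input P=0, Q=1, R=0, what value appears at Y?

Propagate with U5 forced: U1=1, U2=1, U3=0, U4=1, U5=1 [stuck-at-1], U6=1.
So Y = 1. (Without the fault it would be 0.)

1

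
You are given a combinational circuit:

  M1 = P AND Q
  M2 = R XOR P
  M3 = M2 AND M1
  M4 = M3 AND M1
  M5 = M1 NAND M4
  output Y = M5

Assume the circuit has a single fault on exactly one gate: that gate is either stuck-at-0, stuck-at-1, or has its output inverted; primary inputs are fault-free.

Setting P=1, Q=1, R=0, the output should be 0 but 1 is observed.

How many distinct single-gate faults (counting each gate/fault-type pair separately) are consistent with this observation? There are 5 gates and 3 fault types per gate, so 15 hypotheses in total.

Fault-free: M1=1, M2=1, M3=1, M4=1, M5=0 → 0. Observed 1.
  M1: stuck-at-0, inverted output ✓; others ✗
  M2: stuck-at-0, inverted output ✓; others ✗
  M3: stuck-at-0, inverted output ✓; others ✗
  M4: stuck-at-0, inverted output ✓; others ✗
  M5: stuck-at-1, inverted output ✓; others ✗
Consistent faults: {M1 stuck-at-0, M1 inverted output, M2 stuck-at-0, M2 inverted output, M3 stuck-at-0, M3 inverted output, M4 stuck-at-0, M4 inverted output, M5 stuck-at-1, M5 inverted output} — 10 in all.

10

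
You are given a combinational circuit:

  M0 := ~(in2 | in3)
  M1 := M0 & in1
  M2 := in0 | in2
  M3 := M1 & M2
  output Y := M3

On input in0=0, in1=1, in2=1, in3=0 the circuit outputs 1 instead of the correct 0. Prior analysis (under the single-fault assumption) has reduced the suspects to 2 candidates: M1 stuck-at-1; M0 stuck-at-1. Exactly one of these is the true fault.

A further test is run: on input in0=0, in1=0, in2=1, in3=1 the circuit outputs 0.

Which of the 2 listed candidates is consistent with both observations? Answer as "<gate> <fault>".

Evaluate each candidate on input in0=0, in1=0, in2=1, in3=1:
  M1 stuck-at-1: M0=0, M1=1 [stuck-at-1], M2=1, M3=1 → 1 — eliminated
  M0 stuck-at-1: M0=1 [stuck-at-1], M1=0, M2=1, M3=0 → 0 — matches
Only M0 stuck-at-1 reproduces the observed 0.

M0 stuck-at-1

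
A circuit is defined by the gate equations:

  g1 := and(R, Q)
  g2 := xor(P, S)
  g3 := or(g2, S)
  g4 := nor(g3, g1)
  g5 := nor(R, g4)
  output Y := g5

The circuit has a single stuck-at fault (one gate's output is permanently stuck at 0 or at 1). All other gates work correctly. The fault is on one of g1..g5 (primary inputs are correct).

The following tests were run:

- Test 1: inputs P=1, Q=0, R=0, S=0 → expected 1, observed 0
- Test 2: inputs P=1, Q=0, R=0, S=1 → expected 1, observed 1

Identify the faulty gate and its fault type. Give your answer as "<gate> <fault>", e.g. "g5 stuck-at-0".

g2 stuck-at-0

Fault-free values for test 1 (P=1, Q=0, R=0, S=0): g1=0, g2=1, g3=1, g4=0, g5=1, giving Y=1. Observed 0.
Test 1: faults giving observed 0 are {g2 stuck-at-0, g3 stuck-at-0, g4 stuck-at-1, g5 stuck-at-0}.
Test 2 (P=1, Q=0, R=0, S=1): fault-free g1=0, g2=0, g3=1, g4=0, g5=1 → 1; observed 1. Eliminates g3 stuck-at-0, g4 stuck-at-1, g5 stuck-at-0.
Only g2 stuck-at-0 is consistent with every test.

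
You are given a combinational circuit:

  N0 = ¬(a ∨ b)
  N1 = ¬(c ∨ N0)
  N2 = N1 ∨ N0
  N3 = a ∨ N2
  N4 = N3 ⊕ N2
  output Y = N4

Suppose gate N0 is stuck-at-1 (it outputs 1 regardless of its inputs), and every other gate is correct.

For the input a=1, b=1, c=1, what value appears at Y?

Propagate with N0 forced: N0=1 [stuck-at-1], N1=0, N2=1, N3=1, N4=0.
So Y = 0. (Without the fault it would be 1.)

0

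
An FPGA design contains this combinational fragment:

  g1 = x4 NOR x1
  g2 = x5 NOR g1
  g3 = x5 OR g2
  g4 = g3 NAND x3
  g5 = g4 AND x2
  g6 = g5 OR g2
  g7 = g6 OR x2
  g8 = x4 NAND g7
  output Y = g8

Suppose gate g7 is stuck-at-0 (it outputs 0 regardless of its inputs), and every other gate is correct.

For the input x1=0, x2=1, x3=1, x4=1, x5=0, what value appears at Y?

1

Propagate with g7 forced: g1=0, g2=1, g3=1, g4=0, g5=0, g6=1, g7=0 [stuck-at-0], g8=1.
So Y = 1. (Without the fault it would be 0.)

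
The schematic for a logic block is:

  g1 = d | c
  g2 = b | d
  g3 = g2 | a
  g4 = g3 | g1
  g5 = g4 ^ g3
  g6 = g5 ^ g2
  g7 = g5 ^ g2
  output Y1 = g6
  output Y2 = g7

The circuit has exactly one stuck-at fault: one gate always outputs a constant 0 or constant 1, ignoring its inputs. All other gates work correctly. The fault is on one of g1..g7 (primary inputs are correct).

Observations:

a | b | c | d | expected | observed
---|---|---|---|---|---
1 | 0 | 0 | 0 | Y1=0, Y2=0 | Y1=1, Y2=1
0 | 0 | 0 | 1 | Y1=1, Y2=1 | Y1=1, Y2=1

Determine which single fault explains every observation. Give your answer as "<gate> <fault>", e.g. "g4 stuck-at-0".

Fault-free values for test 1 (a=1, b=0, c=0, d=0): g1=0, g2=0, g3=1, g4=1, g5=0, g6=0, g7=0, giving Y1=0, Y2=0. Observed Y1=1, Y2=1.
Test 1: faults giving observed Y1=1, Y2=1 are {g2 stuck-at-1, g4 stuck-at-0, g5 stuck-at-1}.
Test 2 (a=0, b=0, c=0, d=1): fault-free g1=1, g2=1, g3=1, g4=1, g5=0, g6=1, g7=1 → Y1=1, Y2=1; observed Y1=1, Y2=1. Eliminates g4 stuck-at-0, g5 stuck-at-1.
Only g2 stuck-at-1 is consistent with every test.

g2 stuck-at-1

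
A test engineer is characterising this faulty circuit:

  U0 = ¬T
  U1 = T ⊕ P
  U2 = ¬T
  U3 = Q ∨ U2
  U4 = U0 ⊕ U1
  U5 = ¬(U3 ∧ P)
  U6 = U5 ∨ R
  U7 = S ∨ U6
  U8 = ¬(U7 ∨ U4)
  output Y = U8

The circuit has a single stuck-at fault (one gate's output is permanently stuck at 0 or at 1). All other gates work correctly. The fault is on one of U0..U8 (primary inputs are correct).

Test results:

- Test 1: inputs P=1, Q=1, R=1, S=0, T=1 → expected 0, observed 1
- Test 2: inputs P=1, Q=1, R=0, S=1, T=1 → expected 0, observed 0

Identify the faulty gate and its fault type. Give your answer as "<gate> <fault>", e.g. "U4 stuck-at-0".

U6 stuck-at-0

Fault-free values for test 1 (P=1, Q=1, R=1, S=0, T=1): U0=0, U1=0, U2=0, U3=1, U4=0, U5=0, U6=1, U7=1, U8=0, giving Y=0. Observed 1.
Test 1: faults giving observed 1 are {U6 stuck-at-0, U7 stuck-at-0, U8 stuck-at-1}.
Test 2 (P=1, Q=1, R=0, S=1, T=1): fault-free U0=0, U1=0, U2=0, U3=1, U4=0, U5=0, U6=0, U7=1, U8=0 → 0; observed 0. Eliminates U7 stuck-at-0, U8 stuck-at-1.
Only U6 stuck-at-0 is consistent with every test.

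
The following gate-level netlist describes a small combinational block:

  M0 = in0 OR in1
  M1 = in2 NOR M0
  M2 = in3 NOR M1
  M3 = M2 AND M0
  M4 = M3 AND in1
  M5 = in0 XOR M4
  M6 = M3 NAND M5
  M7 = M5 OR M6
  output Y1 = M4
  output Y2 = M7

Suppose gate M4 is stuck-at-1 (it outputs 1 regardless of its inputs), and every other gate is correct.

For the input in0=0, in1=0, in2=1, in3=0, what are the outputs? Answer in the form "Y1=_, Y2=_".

Propagate with M4 forced: M0=0, M1=0, M2=1, M3=0, M4=1 [stuck-at-1], M5=1, M6=1, M7=1.
So the outputs are Y1=1, Y2=1. (Without the fault they would be Y1=0, Y2=1.)

Y1=1, Y2=1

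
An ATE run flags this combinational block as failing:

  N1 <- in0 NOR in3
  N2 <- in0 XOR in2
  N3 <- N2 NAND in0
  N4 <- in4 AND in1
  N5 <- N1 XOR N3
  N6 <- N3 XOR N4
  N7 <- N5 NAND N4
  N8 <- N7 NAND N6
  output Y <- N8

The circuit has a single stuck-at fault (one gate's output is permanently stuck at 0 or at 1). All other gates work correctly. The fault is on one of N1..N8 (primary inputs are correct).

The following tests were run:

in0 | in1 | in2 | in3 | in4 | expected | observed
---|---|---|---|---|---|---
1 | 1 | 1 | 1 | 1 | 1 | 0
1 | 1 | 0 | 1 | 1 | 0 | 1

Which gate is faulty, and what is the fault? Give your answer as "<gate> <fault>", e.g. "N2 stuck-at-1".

Fault-free values for test 1 (in0=1, in1=1, in2=1, in3=1, in4=1): N1=0, N2=0, N3=1, N4=1, N5=1, N6=0, N7=0, N8=1, giving Y=1. Observed 0.
Test 1: faults giving observed 0 are {N2 stuck-at-1, N3 stuck-at-0, N4 stuck-at-0, N8 stuck-at-0}.
Test 2 (in0=1, in1=1, in2=0, in3=1, in4=1): fault-free N1=0, N2=1, N3=0, N4=1, N5=0, N6=1, N7=1, N8=0 → 0; observed 1. Eliminates N2 stuck-at-1, N3 stuck-at-0, N8 stuck-at-0.
Only N4 stuck-at-0 is consistent with every test.

N4 stuck-at-0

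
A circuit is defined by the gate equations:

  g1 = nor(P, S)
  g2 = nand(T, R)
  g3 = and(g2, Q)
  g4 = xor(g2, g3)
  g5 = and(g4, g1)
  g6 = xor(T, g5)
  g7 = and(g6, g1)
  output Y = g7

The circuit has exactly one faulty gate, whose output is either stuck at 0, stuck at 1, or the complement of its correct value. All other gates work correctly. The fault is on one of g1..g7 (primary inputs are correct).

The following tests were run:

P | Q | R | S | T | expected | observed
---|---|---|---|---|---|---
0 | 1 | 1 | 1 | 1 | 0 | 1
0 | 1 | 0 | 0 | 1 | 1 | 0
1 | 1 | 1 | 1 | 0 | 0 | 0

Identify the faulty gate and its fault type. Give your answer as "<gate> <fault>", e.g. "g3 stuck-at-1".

g1 inverted output

Fault-free values for test 1 (P=0, Q=1, R=1, S=1, T=1): g1=0, g2=0, g3=0, g4=0, g5=0, g6=1, g7=0, giving Y=0. Observed 1.
Test 1: faults giving observed 1 are {g1 stuck-at-1, g1 inverted output, g7 stuck-at-1, g7 inverted output}.
Test 2 (P=0, Q=1, R=0, S=0, T=1): fault-free g1=1, g2=1, g3=1, g4=0, g5=0, g6=1, g7=1 → 1; observed 0. Eliminates g1 stuck-at-1, g7 stuck-at-1.
Test 3 (P=1, Q=1, R=1, S=1, T=0): fault-free g1=0, g2=1, g3=1, g4=0, g5=0, g6=0, g7=0 → 0; observed 0. Eliminates g7 inverted output.
Only g1 inverted output is consistent with every test.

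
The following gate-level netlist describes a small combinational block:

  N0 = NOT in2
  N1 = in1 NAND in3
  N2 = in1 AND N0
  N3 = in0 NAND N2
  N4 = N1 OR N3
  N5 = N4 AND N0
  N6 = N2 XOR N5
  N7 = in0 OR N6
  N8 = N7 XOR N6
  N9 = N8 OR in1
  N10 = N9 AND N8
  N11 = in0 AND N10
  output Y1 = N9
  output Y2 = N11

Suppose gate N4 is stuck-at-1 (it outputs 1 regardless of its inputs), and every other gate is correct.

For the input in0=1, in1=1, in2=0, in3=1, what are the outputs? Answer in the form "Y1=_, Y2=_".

Propagate with N4 forced: N0=1, N1=0, N2=1, N3=0, N4=1 [stuck-at-1], N5=1, N6=0, N7=1, N8=1, N9=1, N10=1, N11=1.
So the outputs are Y1=1, Y2=1. (Without the fault they would be Y1=1, Y2=0.)

Y1=1, Y2=1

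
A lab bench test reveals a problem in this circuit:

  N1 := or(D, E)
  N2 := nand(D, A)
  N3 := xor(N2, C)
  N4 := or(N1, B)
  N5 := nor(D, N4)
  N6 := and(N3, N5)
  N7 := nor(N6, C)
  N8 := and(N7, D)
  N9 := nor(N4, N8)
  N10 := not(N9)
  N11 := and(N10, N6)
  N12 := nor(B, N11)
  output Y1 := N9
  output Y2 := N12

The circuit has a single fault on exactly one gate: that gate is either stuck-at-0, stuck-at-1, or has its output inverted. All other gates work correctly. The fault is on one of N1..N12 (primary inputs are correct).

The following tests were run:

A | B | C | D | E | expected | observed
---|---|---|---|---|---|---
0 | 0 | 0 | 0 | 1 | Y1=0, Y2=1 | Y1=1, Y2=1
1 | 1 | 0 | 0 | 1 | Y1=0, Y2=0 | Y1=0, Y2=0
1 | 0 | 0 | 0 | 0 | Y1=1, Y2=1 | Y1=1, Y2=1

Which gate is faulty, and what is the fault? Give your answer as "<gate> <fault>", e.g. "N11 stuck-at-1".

Fault-free values for test 1 (A=0, B=0, C=0, D=0, E=1): N1=1, N2=1, N3=1, N4=1, N5=0, N6=0, N7=1, N8=0, N9=0, N10=1, N11=0, N12=1, giving Y1=0, Y2=1. Observed Y1=1, Y2=1.
Test 1: faults giving observed Y1=1, Y2=1 are {N1 stuck-at-0, N1 inverted output, N4 stuck-at-0, N4 inverted output, N9 stuck-at-1, N9 inverted output}.
Test 2 (A=1, B=1, C=0, D=0, E=1): fault-free N1=1, N2=1, N3=1, N4=1, N5=0, N6=0, N7=1, N8=0, N9=0, N10=1, N11=0, N12=0 → Y1=0, Y2=0; observed Y1=0, Y2=0. Eliminates N4 stuck-at-0, N4 inverted output, N9 stuck-at-1, N9 inverted output.
Test 3 (A=1, B=0, C=0, D=0, E=0): fault-free N1=0, N2=1, N3=1, N4=0, N5=1, N6=1, N7=0, N8=0, N9=1, N10=0, N11=0, N12=1 → Y1=1, Y2=1; observed Y1=1, Y2=1. Eliminates N1 inverted output.
Only N1 stuck-at-0 is consistent with every test.

N1 stuck-at-0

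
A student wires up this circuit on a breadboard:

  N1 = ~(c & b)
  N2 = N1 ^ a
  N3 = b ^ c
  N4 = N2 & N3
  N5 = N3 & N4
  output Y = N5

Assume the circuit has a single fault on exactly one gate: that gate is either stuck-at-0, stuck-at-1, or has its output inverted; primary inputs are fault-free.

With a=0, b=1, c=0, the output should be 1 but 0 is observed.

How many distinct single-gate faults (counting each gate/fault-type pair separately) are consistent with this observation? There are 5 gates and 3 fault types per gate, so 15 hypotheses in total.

Fault-free: N1=1, N2=1, N3=1, N4=1, N5=1 → 1. Observed 0.
  N1: stuck-at-0, inverted output ✓; others ✗
  N2: stuck-at-0, inverted output ✓; others ✗
  N3: stuck-at-0, inverted output ✓; others ✗
  N4: stuck-at-0, inverted output ✓; others ✗
  N5: stuck-at-0, inverted output ✓; others ✗
Consistent faults: {N1 stuck-at-0, N1 inverted output, N2 stuck-at-0, N2 inverted output, N3 stuck-at-0, N3 inverted output, N4 stuck-at-0, N4 inverted output, N5 stuck-at-0, N5 inverted output} — 10 in all.

10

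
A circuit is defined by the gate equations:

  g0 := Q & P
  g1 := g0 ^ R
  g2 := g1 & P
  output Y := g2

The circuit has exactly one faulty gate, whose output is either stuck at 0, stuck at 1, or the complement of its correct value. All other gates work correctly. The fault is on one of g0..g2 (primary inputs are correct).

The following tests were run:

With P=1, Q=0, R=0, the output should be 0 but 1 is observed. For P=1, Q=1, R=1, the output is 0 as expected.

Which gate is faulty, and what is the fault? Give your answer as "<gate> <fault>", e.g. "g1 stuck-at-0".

Fault-free values for test 1 (P=1, Q=0, R=0): g0=0, g1=0, g2=0, giving Y=0. Observed 1.
Test 1: faults giving observed 1 are {g0 stuck-at-1, g0 inverted output, g1 stuck-at-1, g1 inverted output, g2 stuck-at-1, g2 inverted output}.
Test 2 (P=1, Q=1, R=1): fault-free g0=1, g1=0, g2=0 → 0; observed 0. Eliminates g0 inverted output, g1 stuck-at-1, g1 inverted output, g2 stuck-at-1, g2 inverted output.
Only g0 stuck-at-1 is consistent with every test.

g0 stuck-at-1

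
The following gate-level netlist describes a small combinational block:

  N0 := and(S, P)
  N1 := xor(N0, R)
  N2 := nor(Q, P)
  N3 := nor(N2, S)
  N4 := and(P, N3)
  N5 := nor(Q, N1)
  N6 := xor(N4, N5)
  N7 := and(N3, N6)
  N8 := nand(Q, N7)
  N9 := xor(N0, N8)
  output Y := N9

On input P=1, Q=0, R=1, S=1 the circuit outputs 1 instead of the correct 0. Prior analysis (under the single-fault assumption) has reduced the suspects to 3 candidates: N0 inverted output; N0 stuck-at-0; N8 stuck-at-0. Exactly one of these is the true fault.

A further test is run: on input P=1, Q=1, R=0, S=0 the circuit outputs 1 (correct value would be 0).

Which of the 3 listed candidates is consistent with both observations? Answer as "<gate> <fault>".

N0 inverted output

Evaluate each candidate on input P=1, Q=1, R=0, S=0:
  N0 inverted output: N0=1 [inverted output], N1=1, N2=0, N3=1, N4=1, N5=0, N6=1, N7=1, N8=0, N9=1 → 1 — matches
  N0 stuck-at-0: N0=0 [stuck-at-0], N1=0, N2=0, N3=1, N4=1, N5=0, N6=1, N7=1, N8=0, N9=0 → 0 — eliminated
  N8 stuck-at-0: N0=0, N1=0, N2=0, N3=1, N4=1, N5=0, N6=1, N7=1, N8=0 [stuck-at-0], N9=0 → 0 — eliminated
Only N0 inverted output reproduces the observed 1.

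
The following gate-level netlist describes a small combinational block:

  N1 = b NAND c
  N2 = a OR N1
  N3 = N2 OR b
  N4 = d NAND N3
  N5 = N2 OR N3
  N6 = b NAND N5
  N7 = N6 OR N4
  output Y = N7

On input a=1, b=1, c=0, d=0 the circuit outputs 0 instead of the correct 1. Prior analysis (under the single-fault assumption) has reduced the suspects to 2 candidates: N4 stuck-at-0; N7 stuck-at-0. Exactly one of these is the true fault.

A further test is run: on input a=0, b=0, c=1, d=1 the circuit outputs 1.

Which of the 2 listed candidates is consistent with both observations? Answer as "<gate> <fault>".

N4 stuck-at-0

Evaluate each candidate on input a=0, b=0, c=1, d=1:
  N4 stuck-at-0: N1=1, N2=1, N3=1, N4=0 [stuck-at-0], N5=1, N6=1, N7=1 → 1 — matches
  N7 stuck-at-0: N1=1, N2=1, N3=1, N4=0, N5=1, N6=1, N7=0 [stuck-at-0] → 0 — eliminated
Only N4 stuck-at-0 reproduces the observed 1.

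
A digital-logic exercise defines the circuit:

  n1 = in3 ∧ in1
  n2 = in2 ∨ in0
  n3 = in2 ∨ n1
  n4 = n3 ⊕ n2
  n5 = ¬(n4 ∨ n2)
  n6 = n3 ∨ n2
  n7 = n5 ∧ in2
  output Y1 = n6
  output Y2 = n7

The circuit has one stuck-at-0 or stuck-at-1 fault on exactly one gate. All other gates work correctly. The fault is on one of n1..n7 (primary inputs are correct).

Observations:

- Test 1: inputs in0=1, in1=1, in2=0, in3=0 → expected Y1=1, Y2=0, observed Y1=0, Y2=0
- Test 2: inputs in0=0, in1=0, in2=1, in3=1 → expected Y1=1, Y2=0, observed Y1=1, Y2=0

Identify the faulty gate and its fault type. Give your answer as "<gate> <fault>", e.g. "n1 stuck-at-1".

n2 stuck-at-0

Fault-free values for test 1 (in0=1, in1=1, in2=0, in3=0): n1=0, n2=1, n3=0, n4=1, n5=0, n6=1, n7=0, giving Y1=1, Y2=0. Observed Y1=0, Y2=0.
Test 1: faults giving observed Y1=0, Y2=0 are {n2 stuck-at-0, n6 stuck-at-0}.
Test 2 (in0=0, in1=0, in2=1, in3=1): fault-free n1=0, n2=1, n3=1, n4=0, n5=0, n6=1, n7=0 → Y1=1, Y2=0; observed Y1=1, Y2=0. Eliminates n6 stuck-at-0.
Only n2 stuck-at-0 is consistent with every test.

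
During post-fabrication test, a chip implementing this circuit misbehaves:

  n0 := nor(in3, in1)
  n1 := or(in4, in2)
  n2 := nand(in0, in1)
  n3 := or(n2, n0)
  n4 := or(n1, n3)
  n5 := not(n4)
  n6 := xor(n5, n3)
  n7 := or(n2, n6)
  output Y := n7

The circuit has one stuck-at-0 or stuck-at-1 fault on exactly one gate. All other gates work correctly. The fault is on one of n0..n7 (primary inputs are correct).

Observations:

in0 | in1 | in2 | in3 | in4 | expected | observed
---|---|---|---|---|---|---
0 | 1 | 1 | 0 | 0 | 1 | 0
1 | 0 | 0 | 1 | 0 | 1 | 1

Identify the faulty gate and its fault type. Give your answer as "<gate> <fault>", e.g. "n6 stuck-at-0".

Fault-free values for test 1 (in0=0, in1=1, in2=1, in3=0, in4=0): n0=0, n1=1, n2=1, n3=1, n4=1, n5=0, n6=1, n7=1, giving Y=1. Observed 0.
Test 1: faults giving observed 0 are {n2 stuck-at-0, n7 stuck-at-0}.
Test 2 (in0=1, in1=0, in2=0, in3=1, in4=0): fault-free n0=0, n1=0, n2=1, n3=1, n4=1, n5=0, n6=1, n7=1 → 1; observed 1. Eliminates n7 stuck-at-0.
Only n2 stuck-at-0 is consistent with every test.

n2 stuck-at-0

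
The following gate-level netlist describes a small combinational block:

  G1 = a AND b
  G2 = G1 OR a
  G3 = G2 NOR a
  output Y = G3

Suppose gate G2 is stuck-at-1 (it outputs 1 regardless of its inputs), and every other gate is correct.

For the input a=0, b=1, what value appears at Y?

0

Propagate with G2 forced: G1=0, G2=1 [stuck-at-1], G3=0.
So Y = 0. (Without the fault it would be 1.)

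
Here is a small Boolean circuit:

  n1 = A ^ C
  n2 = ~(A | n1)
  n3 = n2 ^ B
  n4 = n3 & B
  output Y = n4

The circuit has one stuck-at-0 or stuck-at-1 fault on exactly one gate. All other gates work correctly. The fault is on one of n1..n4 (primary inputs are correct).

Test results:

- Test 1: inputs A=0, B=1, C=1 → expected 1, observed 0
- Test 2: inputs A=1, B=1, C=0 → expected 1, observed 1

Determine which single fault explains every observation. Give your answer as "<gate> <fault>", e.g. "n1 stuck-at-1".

Fault-free values for test 1 (A=0, B=1, C=1): n1=1, n2=0, n3=1, n4=1, giving Y=1. Observed 0.
Test 1: faults giving observed 0 are {n1 stuck-at-0, n2 stuck-at-1, n3 stuck-at-0, n4 stuck-at-0}.
Test 2 (A=1, B=1, C=0): fault-free n1=1, n2=0, n3=1, n4=1 → 1; observed 1. Eliminates n2 stuck-at-1, n3 stuck-at-0, n4 stuck-at-0.
Only n1 stuck-at-0 is consistent with every test.

n1 stuck-at-0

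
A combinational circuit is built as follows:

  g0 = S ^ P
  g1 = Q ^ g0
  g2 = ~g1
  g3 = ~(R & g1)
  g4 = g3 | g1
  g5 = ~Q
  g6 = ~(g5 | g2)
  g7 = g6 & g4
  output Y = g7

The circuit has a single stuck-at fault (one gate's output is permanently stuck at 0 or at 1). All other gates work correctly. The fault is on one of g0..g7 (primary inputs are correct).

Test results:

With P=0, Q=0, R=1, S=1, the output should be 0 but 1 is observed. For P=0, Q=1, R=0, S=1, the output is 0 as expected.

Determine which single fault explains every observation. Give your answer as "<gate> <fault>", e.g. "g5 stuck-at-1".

Fault-free values for test 1 (P=0, Q=0, R=1, S=1): g0=1, g1=1, g2=0, g3=0, g4=1, g5=1, g6=0, g7=0, giving Y=0. Observed 1.
Test 1: faults giving observed 1 are {g5 stuck-at-0, g6 stuck-at-1, g7 stuck-at-1}.
Test 2 (P=0, Q=1, R=0, S=1): fault-free g0=1, g1=0, g2=1, g3=1, g4=1, g5=0, g6=0, g7=0 → 0; observed 0. Eliminates g6 stuck-at-1, g7 stuck-at-1.
Only g5 stuck-at-0 is consistent with every test.

g5 stuck-at-0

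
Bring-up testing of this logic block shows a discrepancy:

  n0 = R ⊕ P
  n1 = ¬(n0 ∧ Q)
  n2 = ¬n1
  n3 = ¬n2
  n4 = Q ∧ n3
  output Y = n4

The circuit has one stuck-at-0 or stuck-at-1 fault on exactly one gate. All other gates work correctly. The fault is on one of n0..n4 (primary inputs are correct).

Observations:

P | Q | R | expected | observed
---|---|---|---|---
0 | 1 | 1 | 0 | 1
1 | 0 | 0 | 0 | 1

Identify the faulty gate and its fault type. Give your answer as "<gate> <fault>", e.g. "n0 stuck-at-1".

n4 stuck-at-1

Fault-free values for test 1 (P=0, Q=1, R=1): n0=1, n1=0, n2=1, n3=0, n4=0, giving Y=0. Observed 1.
Test 1: faults giving observed 1 are {n0 stuck-at-0, n1 stuck-at-1, n2 stuck-at-0, n3 stuck-at-1, n4 stuck-at-1}.
Test 2 (P=1, Q=0, R=0): fault-free n0=1, n1=1, n2=0, n3=1, n4=0 → 0; observed 1. Eliminates n0 stuck-at-0, n1 stuck-at-1, n2 stuck-at-0, n3 stuck-at-1.
Only n4 stuck-at-1 is consistent with every test.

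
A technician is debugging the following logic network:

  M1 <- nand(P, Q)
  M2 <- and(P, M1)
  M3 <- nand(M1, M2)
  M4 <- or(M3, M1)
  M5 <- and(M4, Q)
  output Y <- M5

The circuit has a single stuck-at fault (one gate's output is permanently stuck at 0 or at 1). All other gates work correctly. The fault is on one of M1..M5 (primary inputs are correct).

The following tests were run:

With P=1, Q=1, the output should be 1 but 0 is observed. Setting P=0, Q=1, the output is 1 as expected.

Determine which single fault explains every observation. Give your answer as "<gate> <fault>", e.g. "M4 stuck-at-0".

M3 stuck-at-0

Fault-free values for test 1 (P=1, Q=1): M1=0, M2=0, M3=1, M4=1, M5=1, giving Y=1. Observed 0.
Test 1: faults giving observed 0 are {M3 stuck-at-0, M4 stuck-at-0, M5 stuck-at-0}.
Test 2 (P=0, Q=1): fault-free M1=1, M2=0, M3=1, M4=1, M5=1 → 1; observed 1. Eliminates M4 stuck-at-0, M5 stuck-at-0.
Only M3 stuck-at-0 is consistent with every test.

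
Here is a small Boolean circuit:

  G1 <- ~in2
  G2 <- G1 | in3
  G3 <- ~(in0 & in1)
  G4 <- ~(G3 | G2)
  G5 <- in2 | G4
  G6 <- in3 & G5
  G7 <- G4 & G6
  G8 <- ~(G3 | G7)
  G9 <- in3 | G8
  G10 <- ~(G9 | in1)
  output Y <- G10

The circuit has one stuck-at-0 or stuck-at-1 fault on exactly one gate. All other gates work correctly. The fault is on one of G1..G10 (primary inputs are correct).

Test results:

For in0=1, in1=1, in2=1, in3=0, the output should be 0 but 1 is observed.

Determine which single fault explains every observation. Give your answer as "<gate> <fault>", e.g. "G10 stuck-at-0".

G10 stuck-at-1

Fault-free values for test 1 (in0=1, in1=1, in2=1, in3=0): G1=0, G2=0, G3=0, G4=1, G5=1, G6=0, G7=0, G8=1, G9=1, G10=0, giving Y=0. Observed 1.
Test 1: faults giving observed 1 are {G10 stuck-at-1}.
Only G10 stuck-at-1 is consistent with every test.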